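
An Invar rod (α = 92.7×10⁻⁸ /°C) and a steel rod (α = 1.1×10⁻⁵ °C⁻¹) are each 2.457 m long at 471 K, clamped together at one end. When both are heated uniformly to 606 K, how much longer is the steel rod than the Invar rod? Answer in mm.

ΔT = 135 K
Invar: ΔL = 92.7×10⁻⁸ × 2.457 m × 135 = 3.0748×10⁻⁴ m = 0.30748 mm
steel: ΔL = 1.1×10⁻⁵ × 2.457 m × 135 = 3.6486×10⁻³ m = 3.6486 mm
difference = 3.6486 − 0.30748 = 3.34112 mm

3.34 mm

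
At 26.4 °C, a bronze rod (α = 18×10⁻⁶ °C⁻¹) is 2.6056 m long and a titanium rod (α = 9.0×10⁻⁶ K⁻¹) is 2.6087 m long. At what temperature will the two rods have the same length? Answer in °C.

T = 158.8 °C

Equal length when α₁L₁ΔT − α₂L₂ΔT = L₂ − L₁ = 3.10×10⁻³ m
α₁L₁ = 4.69008×10⁻⁵, α₂L₂ = 2.34783×10⁻⁵ → Δ(αL) = 2.34225×10⁻⁵ m/K
ΔT = 3.10×10⁻³ / 2.34225×10⁻⁵ = 132.351 K, so T = 26.4 + 132.351 = 158.751 °C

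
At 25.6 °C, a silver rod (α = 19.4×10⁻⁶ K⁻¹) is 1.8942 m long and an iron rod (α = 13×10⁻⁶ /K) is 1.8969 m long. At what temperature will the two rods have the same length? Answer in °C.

T = 249.0 °C

Equal length when α₁L₁ΔT − α₂L₂ΔT = L₂ − L₁ = 2.70×10⁻³ m
α₁L₁ = 3.674748×10⁻⁵, α₂L₂ = 2.46597×10⁻⁵ → Δ(αL) = 1.208778×10⁻⁵ m/K
ΔT = 2.70×10⁻³ / 1.208778×10⁻⁵ = 223.366 K, so T = 25.6 + 223.366 = 248.966 °C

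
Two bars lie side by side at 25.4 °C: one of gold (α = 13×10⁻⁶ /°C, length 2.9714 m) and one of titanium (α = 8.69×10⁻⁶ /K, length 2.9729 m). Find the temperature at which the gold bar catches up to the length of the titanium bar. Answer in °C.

T = 142.6 °C

L₁(1 + α₁ΔT) = L₂(1 + α₂ΔT) ⇒ ΔT = (L₂ − L₁)/(α₁L₁ − α₂L₂)
L₂ − L₁ = 2.9729 − 2.9714 = 1.50×10⁻³ m
α₁L₁ − α₂L₂ = 13×10⁻⁶×2.9714 − 8.69×10⁻⁶×2.9729 = 1.2793699×10⁻⁵ m/K
ΔT = 1.50×10⁻³ / 1.2793699×10⁻⁵ = 117.245 K
T = 25.4 + 117.245 = 142.645 °C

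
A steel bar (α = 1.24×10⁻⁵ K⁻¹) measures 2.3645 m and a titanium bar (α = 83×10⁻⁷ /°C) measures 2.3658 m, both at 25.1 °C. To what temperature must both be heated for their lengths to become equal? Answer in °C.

Equal length when α₁L₁ΔT − α₂L₂ΔT = L₂ − L₁ = 1.30×10⁻³ m
α₁L₁ = 2.93198×10⁻⁵, α₂L₂ = 1.963614×10⁻⁵ → Δ(αL) = 9.68366×10⁻⁶ m/K
ΔT = 1.30×10⁻³ / 9.68366×10⁻⁶ = 134.247 K, so T = 25.1 + 134.247 = 159.347 °C

T = 159.3 °C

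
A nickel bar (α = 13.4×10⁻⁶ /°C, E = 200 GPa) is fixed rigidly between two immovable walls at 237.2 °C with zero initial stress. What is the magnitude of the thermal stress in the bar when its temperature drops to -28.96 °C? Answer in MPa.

σ = 713 MPa

Fully constrained: the free strain ε = αΔT is blocked, so σ = Eε = EαΔT.
|ΔT| = 266.16 K
σ = 200×10⁹ × 13.4×10⁻⁶ × 266.16 = 7.13×10⁸ Pa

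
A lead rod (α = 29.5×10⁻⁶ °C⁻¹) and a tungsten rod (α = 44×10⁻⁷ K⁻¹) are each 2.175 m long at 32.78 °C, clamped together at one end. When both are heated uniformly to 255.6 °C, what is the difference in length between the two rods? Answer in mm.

ΔT = 222.82 K
lead: ΔL = 29.5×10⁻⁶ × 2.175 m × 222.82 = 1.4297×10⁻² m = 14.297 mm
tungsten: ΔL = 44×10⁻⁷ × 2.175 m × 222.82 = 2.1324×10⁻³ m = 2.1324 mm
difference = 14.297 − 2.1324 = 12.1646 mm

12.2 mm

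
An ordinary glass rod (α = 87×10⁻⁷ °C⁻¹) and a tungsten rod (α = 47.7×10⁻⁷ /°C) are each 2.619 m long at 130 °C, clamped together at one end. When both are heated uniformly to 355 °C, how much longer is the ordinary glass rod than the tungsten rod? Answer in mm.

ΔT = 225 K
ordinary glass: ΔL = 87×10⁻⁷ × 2.619 m × 225 = 5.1267×10⁻³ m = 5.1267 mm
tungsten: ΔL = 47.7×10⁻⁷ × 2.619 m × 225 = 2.8108×10⁻³ m = 2.8108 mm
difference = 5.1267 − 2.8108 = 2.3159 mm

2.32 mm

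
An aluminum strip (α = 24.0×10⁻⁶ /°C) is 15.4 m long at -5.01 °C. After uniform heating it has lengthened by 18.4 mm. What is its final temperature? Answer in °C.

T = 44.8 °C

ΔL = αL₀ΔT ⇒ ΔT = ΔL / (αL₀)
ΔT = 18.4×10⁻³ m / (24.0×10⁻⁶ × 15.4 m) = 49.784 K
T = -5.01 + 49.784 = 44.774 °C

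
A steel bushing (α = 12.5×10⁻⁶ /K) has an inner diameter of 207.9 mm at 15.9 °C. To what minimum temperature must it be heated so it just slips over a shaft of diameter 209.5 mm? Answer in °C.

Required Δd = 209.5 − 207.9 = 1.6 mm
Δd = αd₀ΔT ⇒ ΔT = Δd/(αd₀) = 1.6 / (12.5×10⁻⁶ × 207.9) = 615.68 K
T_min = 15.9 + 615.68 = 631.58 °C

T = 632 °C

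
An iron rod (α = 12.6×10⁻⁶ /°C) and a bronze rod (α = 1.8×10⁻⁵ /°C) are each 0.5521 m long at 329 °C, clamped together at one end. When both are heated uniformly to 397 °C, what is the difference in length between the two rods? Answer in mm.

ΔT = 68 K
iron: ΔL = 12.6×10⁻⁶ × 0.5521 m × 68 = 4.7304×10⁻⁴ m = 0.47304 mm
bronze: ΔL = 1.8×10⁻⁵ × 0.5521 m × 68 = 6.7577×10⁻⁴ m = 0.67577 mm
difference = 0.67577 − 0.47304 = 0.20273 mm

0.203 mm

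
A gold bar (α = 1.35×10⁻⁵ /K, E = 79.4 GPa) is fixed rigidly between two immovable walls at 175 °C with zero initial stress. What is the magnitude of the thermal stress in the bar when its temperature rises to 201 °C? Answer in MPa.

σ = 27.9 MPa

Fully constrained: the free strain ε = αΔT is blocked, so σ = Eε = EαΔT.
|ΔT| = 26 K
σ = 79.4×10⁹ × 1.35×10⁻⁵ × 26 = 2.79×10⁷ Pa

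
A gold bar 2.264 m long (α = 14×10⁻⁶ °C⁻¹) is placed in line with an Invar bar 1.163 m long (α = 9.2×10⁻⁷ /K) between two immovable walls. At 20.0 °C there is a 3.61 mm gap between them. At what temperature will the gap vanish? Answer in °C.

Gap closes when ΔL₁ + ΔL₂ = 3.61 mm = 3.61×10⁻³ m
(α₁L₁ + α₂L₂)ΔT = g
α₁L₁ + α₂L₂ = 14×10⁻⁶×2.264 + 9.2×10⁻⁷×1.163 = 3.276596×10⁻⁵ m/K
ΔT = 3.61×10⁻³ / 3.276596×10⁻⁵ = 110.18 K
T = 20.0 + 110.18 = 130.18 °C

T = 130 °C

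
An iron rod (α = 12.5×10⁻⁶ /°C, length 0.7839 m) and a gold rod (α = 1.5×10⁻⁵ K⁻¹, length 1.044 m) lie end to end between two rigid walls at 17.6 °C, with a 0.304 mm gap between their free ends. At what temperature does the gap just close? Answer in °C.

Gap closes when ΔL₁ + ΔL₂ = 0.304 mm = 3.04×10⁻⁴ m
(α₁L₁ + α₂L₂)ΔT = g
α₁L₁ + α₂L₂ = 12.5×10⁻⁶×0.7839 + 1.5×10⁻⁵×1.044 = 2.545875×10⁻⁵ m/K
ΔT = 3.04×10⁻⁴ / 2.545875×10⁻⁵ = 11.941 K
T = 17.6 + 11.941 = 29.541 °C

T = 29.5 °C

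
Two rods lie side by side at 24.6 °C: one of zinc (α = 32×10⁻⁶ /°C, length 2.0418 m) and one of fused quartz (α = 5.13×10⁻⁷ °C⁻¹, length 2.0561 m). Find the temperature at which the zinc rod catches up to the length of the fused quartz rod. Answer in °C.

L₁(1 + α₁ΔT) = L₂(1 + α₂ΔT) ⇒ ΔT = (L₂ − L₁)/(α₁L₁ − α₂L₂)
L₂ − L₁ = 2.0561 − 2.0418 = 1.43×10⁻² m
α₁L₁ − α₂L₂ = 32×10⁻⁶×2.0418 − 5.13×10⁻⁷×2.0561 = 6.42828207×10⁻⁵ m/K
ΔT = 1.43×10⁻² / 6.42828207×10⁻⁵ = 222.454 K
T = 24.6 + 222.454 = 247.054 °C

T = 247.1 °C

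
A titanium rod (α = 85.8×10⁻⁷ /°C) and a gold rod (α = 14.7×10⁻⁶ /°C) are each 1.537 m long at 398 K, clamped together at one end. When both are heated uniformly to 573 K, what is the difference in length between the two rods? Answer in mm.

ΔT = 175 K
titanium: ΔL = 85.8×10⁻⁷ × 1.537 m × 175 = 2.3078×10⁻³ m = 2.3078 mm
gold: ΔL = 14.7×10⁻⁶ × 1.537 m × 175 = 3.9539×10⁻³ m = 3.9539 mm
difference = 3.9539 − 2.3078 = 1.6461 mm

1.65 mm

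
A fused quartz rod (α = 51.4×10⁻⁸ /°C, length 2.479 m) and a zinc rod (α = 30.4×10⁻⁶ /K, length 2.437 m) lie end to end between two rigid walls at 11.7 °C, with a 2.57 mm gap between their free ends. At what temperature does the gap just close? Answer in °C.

T = 45.8 °C

α₁L₁ = 1.274206×10⁻⁶ m/K, α₂L₂ = 7.40848×10⁻⁵ m/K → total 7.5359006×10⁻⁵ m/K
ΔT = g/(α₁L₁+α₂L₂) = 2.57×10⁻³ / 7.5359006×10⁻⁵ = 34.103 K
T = 11.7 + 34.103 = 45.803 °C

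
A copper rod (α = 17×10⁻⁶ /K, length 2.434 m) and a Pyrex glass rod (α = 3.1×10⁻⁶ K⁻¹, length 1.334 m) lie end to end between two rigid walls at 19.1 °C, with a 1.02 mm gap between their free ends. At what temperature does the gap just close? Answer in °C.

Gap closes when ΔL₁ + ΔL₂ = 1.02 mm = 1.02×10⁻³ m
(α₁L₁ + α₂L₂)ΔT = g
α₁L₁ + α₂L₂ = 17×10⁻⁶×2.434 + 3.1×10⁻⁶×1.334 = 4.55134×10⁻⁵ m/K
ΔT = 1.02×10⁻³ / 4.55134×10⁻⁵ = 22.411 K
T = 19.1 + 22.411 = 41.511 °C

T = 41.5 °C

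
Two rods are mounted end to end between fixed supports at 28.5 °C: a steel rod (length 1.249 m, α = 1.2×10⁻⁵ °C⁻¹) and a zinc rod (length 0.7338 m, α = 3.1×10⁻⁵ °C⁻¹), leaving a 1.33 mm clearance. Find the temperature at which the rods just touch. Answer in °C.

Gap closes when ΔL₁ + ΔL₂ = 1.33 mm = 1.33×10⁻³ m
(α₁L₁ + α₂L₂)ΔT = g
α₁L₁ + α₂L₂ = 1.2×10⁻⁵×1.249 + 3.1×10⁻⁵×0.7338 = 3.77358×10⁻⁵ m/K
ΔT = 1.33×10⁻³ / 3.77358×10⁻⁵ = 35.245 K
T = 28.5 + 35.245 = 63.745 °C

T = 63.7 °C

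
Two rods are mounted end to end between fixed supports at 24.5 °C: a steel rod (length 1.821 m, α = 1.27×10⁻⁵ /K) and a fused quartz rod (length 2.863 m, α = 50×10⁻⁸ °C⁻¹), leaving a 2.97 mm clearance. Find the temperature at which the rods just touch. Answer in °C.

T = 145 °C

Gap closes when ΔL₁ + ΔL₂ = 2.97 mm = 2.97×10⁻³ m
(α₁L₁ + α₂L₂)ΔT = g
α₁L₁ + α₂L₂ = 1.27×10⁻⁵×1.821 + 50×10⁻⁸×2.863 = 2.45582×10⁻⁵ m/K
ΔT = 2.97×10⁻³ / 2.45582×10⁻⁵ = 120.94 K
T = 24.5 + 120.94 = 145.44 °C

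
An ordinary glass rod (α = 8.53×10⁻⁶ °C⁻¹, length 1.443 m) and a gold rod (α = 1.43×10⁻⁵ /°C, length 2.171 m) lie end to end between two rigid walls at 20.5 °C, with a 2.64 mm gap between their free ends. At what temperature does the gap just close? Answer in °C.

Gap closes when ΔL₁ + ΔL₂ = 2.64 mm = 2.64×10⁻³ m
(α₁L₁ + α₂L₂)ΔT = g
α₁L₁ + α₂L₂ = 8.53×10⁻⁶×1.443 + 1.43×10⁻⁵×2.171 = 4.335409×10⁻⁵ m/K
ΔT = 2.64×10⁻³ / 4.335409×10⁻⁵ = 60.894 K
T = 20.5 + 60.894 = 81.394 °C

T = 81.4 °C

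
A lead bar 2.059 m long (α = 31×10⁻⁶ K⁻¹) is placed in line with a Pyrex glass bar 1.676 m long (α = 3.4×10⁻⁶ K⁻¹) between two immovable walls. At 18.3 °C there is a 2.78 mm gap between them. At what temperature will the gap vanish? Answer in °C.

T = 58.3 °C

Gap closes when ΔL₁ + ΔL₂ = 2.78 mm = 2.78×10⁻³ m
(α₁L₁ + α₂L₂)ΔT = g
α₁L₁ + α₂L₂ = 31×10⁻⁶×2.059 + 3.4×10⁻⁶×1.676 = 6.95274×10⁻⁵ m/K
ΔT = 2.78×10⁻³ / 6.95274×10⁻⁵ = 39.984 K
T = 18.3 + 39.984 = 58.284 °C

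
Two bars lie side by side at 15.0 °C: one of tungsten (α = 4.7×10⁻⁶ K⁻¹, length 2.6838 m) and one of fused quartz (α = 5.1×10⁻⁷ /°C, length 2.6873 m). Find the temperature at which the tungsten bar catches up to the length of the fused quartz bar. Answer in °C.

T = 326.3 °C

L₁(1 + α₁ΔT) = L₂(1 + α₂ΔT) ⇒ ΔT = (L₂ − L₁)/(α₁L₁ − α₂L₂)
L₂ − L₁ = 2.6873 − 2.6838 = 3.50×10⁻³ m
α₁L₁ − α₂L₂ = 4.7×10⁻⁶×2.6838 − 5.1×10⁻⁷×2.6873 = 1.1243337×10⁻⁵ m/K
ΔT = 3.50×10⁻³ / 1.1243337×10⁻⁵ = 311.295 K
T = 15.0 + 311.295 = 326.295 °C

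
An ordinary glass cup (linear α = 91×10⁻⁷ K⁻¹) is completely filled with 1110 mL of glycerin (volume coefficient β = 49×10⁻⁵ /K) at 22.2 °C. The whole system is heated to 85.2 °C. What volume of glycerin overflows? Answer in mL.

The cup also expands: β_container ≈ 3α = 2.73×10⁻⁵ /K
Net overflow = V₀(β_liq − 3α_cont)ΔT
β − 3α = 4.90×10⁻⁴ − 2.73×10⁻⁵ = 4.627×10⁻⁴ /K; ΔT = 63.0 K
ΔV = 1110 × 4.627×10⁻⁴ × 63.0 = 32.4 mL

32.4 mL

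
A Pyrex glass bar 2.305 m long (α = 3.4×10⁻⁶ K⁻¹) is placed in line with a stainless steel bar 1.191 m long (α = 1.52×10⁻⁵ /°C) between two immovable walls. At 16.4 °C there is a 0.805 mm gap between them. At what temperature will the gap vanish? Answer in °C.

α₁L₁ = 7.837×10⁻⁶ m/K, α₂L₂ = 1.81032×10⁻⁵ m/K → total 2.59402×10⁻⁵ m/K
ΔT = g/(α₁L₁+α₂L₂) = 8.05×10⁻⁴ / 2.59402×10⁻⁵ = 31.033 K
T = 16.4 + 31.033 = 47.433 °C

T = 47.4 °C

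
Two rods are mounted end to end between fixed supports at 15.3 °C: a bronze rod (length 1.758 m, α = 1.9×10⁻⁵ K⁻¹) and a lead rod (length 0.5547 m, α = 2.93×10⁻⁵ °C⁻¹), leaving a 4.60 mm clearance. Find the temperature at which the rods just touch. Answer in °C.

T = 108 °C

Gap closes when ΔL₁ + ΔL₂ = 4.60 mm = 4.60×10⁻³ m
(α₁L₁ + α₂L₂)ΔT = g
α₁L₁ + α₂L₂ = 1.9×10⁻⁵×1.758 + 2.93×10⁻⁵×0.5547 = 4.965471×10⁻⁵ m/K
ΔT = 4.60×10⁻³ / 4.965471×10⁻⁵ = 92.64 K
T = 15.3 + 92.64 = 107.94 °C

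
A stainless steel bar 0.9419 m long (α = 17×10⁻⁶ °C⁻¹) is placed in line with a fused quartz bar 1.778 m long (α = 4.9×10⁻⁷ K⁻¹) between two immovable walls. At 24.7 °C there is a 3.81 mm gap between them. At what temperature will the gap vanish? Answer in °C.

Gap closes when ΔL₁ + ΔL₂ = 3.81 mm = 3.81×10⁻³ m
(α₁L₁ + α₂L₂)ΔT = g
α₁L₁ + α₂L₂ = 17×10⁻⁶×0.9419 + 4.9×10⁻⁷×1.778 = 1.688352×10⁻⁵ m/K
ΔT = 3.81×10⁻³ / 1.688352×10⁻⁵ = 225.66 K
T = 24.7 + 225.66 = 250.36 °C

T = 250 °C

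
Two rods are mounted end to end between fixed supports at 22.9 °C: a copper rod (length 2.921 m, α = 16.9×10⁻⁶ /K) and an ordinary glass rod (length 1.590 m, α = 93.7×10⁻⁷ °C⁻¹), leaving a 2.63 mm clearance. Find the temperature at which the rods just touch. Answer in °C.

α₁L₁ = 4.93649×10⁻⁵ m/K, α₂L₂ = 1.48983×10⁻⁵ m/K → total 6.42632×10⁻⁵ m/K
ΔT = g/(α₁L₁+α₂L₂) = 2.63×10⁻³ / 6.42632×10⁻⁵ = 40.925 K
T = 22.9 + 40.925 = 63.825 °C

T = 63.8 °C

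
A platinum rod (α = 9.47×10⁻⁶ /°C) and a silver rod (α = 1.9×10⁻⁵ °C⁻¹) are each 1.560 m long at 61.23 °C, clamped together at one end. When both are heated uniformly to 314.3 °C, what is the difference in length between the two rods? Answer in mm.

3.76 mm

ΔT = 253.07 K
platinum: ΔL = 9.47×10⁻⁶ × 1.560 m × 253.07 = 3.7387×10⁻³ m = 3.7387 mm
silver: ΔL = 1.9×10⁻⁵ × 1.560 m × 253.07 = 7.5010×10⁻³ m = 7.5010 mm
difference = 7.5010 − 3.7387 = 3.7623 mm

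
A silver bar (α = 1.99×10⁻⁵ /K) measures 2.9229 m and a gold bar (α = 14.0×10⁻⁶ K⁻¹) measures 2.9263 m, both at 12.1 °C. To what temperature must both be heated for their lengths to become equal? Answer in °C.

L₁(1 + α₁ΔT) = L₂(1 + α₂ΔT) ⇒ ΔT = (L₂ − L₁)/(α₁L₁ − α₂L₂)
L₂ − L₁ = 2.9263 − 2.9229 = 3.40×10⁻³ m
α₁L₁ − α₂L₂ = 1.99×10⁻⁵×2.9229 − 14.0×10⁻⁶×2.9263 = 1.719751×10⁻⁵ m/K
ΔT = 3.40×10⁻³ / 1.719751×10⁻⁵ = 197.703 K
T = 12.1 + 197.703 = 209.803 °C

T = 209.8 °C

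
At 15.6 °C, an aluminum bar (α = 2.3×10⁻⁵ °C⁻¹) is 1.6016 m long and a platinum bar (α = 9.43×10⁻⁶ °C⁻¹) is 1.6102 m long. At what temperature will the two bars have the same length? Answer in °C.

T = 412.8 °C

L₁(1 + α₁ΔT) = L₂(1 + α₂ΔT) ⇒ ΔT = (L₂ − L₁)/(α₁L₁ − α₂L₂)
L₂ − L₁ = 1.6102 − 1.6016 = 8.60×10⁻³ m
α₁L₁ − α₂L₂ = 2.3×10⁻⁵×1.6016 − 9.43×10⁻⁶×1.6102 = 2.1652614×10⁻⁵ m/K
ΔT = 8.60×10⁻³ / 2.1652614×10⁻⁵ = 397.181 K
T = 15.6 + 397.181 = 412.781 °C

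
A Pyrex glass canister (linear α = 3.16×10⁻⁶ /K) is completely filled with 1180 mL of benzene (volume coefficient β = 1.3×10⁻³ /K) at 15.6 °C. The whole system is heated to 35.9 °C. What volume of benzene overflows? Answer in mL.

The canister also expands: β_container ≈ 3α = 9.48×10⁻⁶ /K
Net overflow = V₀(β_liq − 3α_cont)ΔT
β − 3α = 1.30×10⁻³ − 9.48×10⁻⁶ = 1.29052×10⁻³ /K; ΔT = 20.3 K
ΔV = 1180 × 1.29052×10⁻³ × 20.3 = 30.9 mL

30.9 mL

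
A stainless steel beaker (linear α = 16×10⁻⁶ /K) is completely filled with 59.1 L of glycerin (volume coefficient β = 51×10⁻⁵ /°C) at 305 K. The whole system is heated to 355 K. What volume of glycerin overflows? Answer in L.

1.37 L

The beaker also expands: β_container ≈ 3α = 4.8×10⁻⁵ /K
Net overflow = V₀(β_liq − 3α_cont)ΔT
β − 3α = 5.10×10⁻⁴ − 4.8×10⁻⁵ = 4.62×10⁻⁴ /K; ΔT = 50 K
ΔV = 59.1 × 4.62×10⁻⁴ × 50 = 1.37 L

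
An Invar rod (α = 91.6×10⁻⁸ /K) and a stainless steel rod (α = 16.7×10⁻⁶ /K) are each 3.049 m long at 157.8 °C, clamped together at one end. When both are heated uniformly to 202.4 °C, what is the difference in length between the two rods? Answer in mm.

ΔT = 44.6 K
Invar: ΔL = 91.6×10⁻⁸ × 3.049 m × 44.6 = 1.2456×10⁻⁴ m = 0.12456 mm
stainless steel: ΔL = 16.7×10⁻⁶ × 3.049 m × 44.6 = 2.2710×10⁻³ m = 2.2710 mm
difference = 2.2710 − 0.12456 = 2.14644 mm

2.15 mm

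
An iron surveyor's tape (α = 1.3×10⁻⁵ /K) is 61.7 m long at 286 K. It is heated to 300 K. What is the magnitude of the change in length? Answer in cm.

ΔL = 1.12 cm

|ΔT| = |300 − 286| = 14 K
ΔL = αL₀ΔT = (1.3×10⁻⁵)(61.7)(14) = 1.12×10⁻² m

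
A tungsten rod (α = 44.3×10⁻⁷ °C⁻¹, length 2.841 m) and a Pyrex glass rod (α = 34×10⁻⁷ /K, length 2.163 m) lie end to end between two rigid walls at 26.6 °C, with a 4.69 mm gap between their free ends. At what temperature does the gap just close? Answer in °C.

T = 262 °C

α₁L₁ = 1.258563×10⁻⁵ m/K, α₂L₂ = 7.3542×10⁻⁶ m/K → total 1.993983×10⁻⁵ m/K
ΔT = g/(α₁L₁+α₂L₂) = 4.69×10⁻³ / 1.993983×10⁻⁵ = 235.21 K
T = 26.6 + 235.21 = 261.81 °C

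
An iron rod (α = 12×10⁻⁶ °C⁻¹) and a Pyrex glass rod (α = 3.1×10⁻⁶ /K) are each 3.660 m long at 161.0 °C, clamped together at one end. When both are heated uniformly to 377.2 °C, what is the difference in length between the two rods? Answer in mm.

ΔT = 216.2 K
iron: ΔL = 12×10⁻⁶ × 3.660 m × 216.2 = 9.4955×10⁻³ m = 9.4955 mm
Pyrex glass: ΔL = 3.1×10⁻⁶ × 3.660 m × 216.2 = 2.4530×10⁻³ m = 2.4530 mm
difference = 9.4955 − 2.4530 = 7.0425 mm

7.04 mm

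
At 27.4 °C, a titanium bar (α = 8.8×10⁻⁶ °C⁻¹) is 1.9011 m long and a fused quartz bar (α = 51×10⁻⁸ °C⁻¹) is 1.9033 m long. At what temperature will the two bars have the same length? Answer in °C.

Equal length when α₁L₁ΔT − α₂L₂ΔT = L₂ − L₁ = 2.20×10⁻³ m
α₁L₁ = 1.672968×10⁻⁵, α₂L₂ = 9.70683×10⁻⁷ → Δ(αL) = 1.5758997×10⁻⁵ m/K
ΔT = 2.20×10⁻³ / 1.5758997×10⁻⁵ = 139.603 K, so T = 27.4 + 139.603 = 167.003 °C

T = 167.0 °C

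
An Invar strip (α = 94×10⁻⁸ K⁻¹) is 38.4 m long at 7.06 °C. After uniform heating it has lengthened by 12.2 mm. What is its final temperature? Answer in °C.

ΔL = αL₀ΔT ⇒ ΔT = ΔL / (αL₀)
ΔT = 12.2×10⁻³ m / (94×10⁻⁸ × 38.4 m) = 337.99 K
T = 7.06 + 337.99 = 345.05 °C

T = 345 °C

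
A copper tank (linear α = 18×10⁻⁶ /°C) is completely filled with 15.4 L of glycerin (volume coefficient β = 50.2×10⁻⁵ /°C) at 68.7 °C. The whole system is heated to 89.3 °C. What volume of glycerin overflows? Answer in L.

0.142 L

The tank also expands: β_container ≈ 3α = 5.4×10⁻⁵ /K
Net overflow = V₀(β_liq − 3α_cont)ΔT
β − 3α = 5.02×10⁻⁴ − 5.4×10⁻⁵ = 4.48×10⁻⁴ /K; ΔT = 20.6 K
ΔV = 15.4 × 4.48×10⁻⁴ × 20.6 = 0.142 L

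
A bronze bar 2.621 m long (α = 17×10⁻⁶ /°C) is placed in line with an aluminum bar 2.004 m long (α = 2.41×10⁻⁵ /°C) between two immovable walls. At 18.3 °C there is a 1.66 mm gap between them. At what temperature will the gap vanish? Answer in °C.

T = 36.2 °C

Gap closes when ΔL₁ + ΔL₂ = 1.66 mm = 1.66×10⁻³ m
(α₁L₁ + α₂L₂)ΔT = g
α₁L₁ + α₂L₂ = 17×10⁻⁶×2.621 + 2.41×10⁻⁵×2.004 = 9.28534×10⁻⁵ m/K
ΔT = 1.66×10⁻³ / 9.28534×10⁻⁵ = 17.878 K
T = 18.3 + 17.878 = 36.178 °C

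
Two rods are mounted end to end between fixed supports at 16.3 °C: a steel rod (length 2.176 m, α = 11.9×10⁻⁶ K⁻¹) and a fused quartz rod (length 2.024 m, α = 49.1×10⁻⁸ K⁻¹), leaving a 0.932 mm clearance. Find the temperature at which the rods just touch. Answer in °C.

α₁L₁ = 2.58944×10⁻⁵ m/K, α₂L₂ = 9.93784×10⁻⁷ m/K → total 2.6888184×10⁻⁵ m/K
ΔT = g/(α₁L₁+α₂L₂) = 9.32×10⁻⁴ / 2.6888184×10⁻⁵ = 34.662 K
T = 16.3 + 34.662 = 50.962 °C

T = 51.0 °C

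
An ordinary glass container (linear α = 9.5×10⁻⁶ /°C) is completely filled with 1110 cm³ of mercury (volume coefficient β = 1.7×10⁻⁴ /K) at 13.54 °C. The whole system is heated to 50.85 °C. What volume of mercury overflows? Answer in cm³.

5.86 cm³

The container also expands: β_container ≈ 3α = 2.85×10⁻⁵ /K
Net overflow = V₀(β_liq − 3α_cont)ΔT
β − 3α = 1.70×10⁻⁴ − 2.85×10⁻⁵ = 1.415×10⁻⁴ /K; ΔT = 37.31 K
ΔV = 1110 × 1.415×10⁻⁴ × 37.31 = 5.86 cm³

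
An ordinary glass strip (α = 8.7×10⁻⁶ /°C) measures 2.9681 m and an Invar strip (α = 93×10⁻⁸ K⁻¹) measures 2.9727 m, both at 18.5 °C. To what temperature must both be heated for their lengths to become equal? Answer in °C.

T = 218.0 °C

L₁(1 + α₁ΔT) = L₂(1 + α₂ΔT) ⇒ ΔT = (L₂ − L₁)/(α₁L₁ − α₂L₂)
L₂ − L₁ = 2.9727 − 2.9681 = 4.60×10⁻³ m
α₁L₁ − α₂L₂ = 8.7×10⁻⁶×2.9681 − 93×10⁻⁸×2.9727 = 2.3057859×10⁻⁵ m/K
ΔT = 4.60×10⁻³ / 2.3057859×10⁻⁵ = 199.498 K
T = 18.5 + 199.498 = 217.998 °C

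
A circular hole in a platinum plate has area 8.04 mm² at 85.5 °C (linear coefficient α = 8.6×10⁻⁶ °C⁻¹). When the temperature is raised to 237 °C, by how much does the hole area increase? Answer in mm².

ΔA = 0.0210 mm²

Area coefficient ≈ 2α; |ΔT| = 151.5 K
ΔA = 2αA₀ΔT = 2(8.6×10⁻⁶)(8.04)(151.5) = 0.0210 mm²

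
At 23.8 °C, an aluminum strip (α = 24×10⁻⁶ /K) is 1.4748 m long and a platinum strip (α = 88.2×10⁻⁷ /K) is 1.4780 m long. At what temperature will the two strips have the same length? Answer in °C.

L₁(1 + α₁ΔT) = L₂(1 + α₂ΔT) ⇒ ΔT = (L₂ − L₁)/(α₁L₁ − α₂L₂)
L₂ − L₁ = 1.4780 − 1.4748 = 3.20×10⁻³ m
α₁L₁ − α₂L₂ = 24×10⁻⁶×1.4748 − 88.2×10⁻⁷×1.4780 = 2.235924×10⁻⁵ m/K
ΔT = 3.20×10⁻³ / 2.235924×10⁻⁵ = 143.118 K
T = 23.8 + 143.118 = 166.918 °C

T = 166.9 °C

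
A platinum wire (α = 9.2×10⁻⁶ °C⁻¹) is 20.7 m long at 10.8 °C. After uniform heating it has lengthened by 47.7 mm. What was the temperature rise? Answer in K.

ΔT = 250 K

ΔL = αL₀ΔT ⇒ ΔT = ΔL / (αL₀)
ΔT = 47.7×10⁻³ m / (9.2×10⁻⁶ × 20.7 m) = 250.47 K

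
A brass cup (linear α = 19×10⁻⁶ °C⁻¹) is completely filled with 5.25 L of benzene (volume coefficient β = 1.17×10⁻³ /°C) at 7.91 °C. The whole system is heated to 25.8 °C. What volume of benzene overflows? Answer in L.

The cup also expands: β_container ≈ 3α = 5.7×10⁻⁵ /K
Net overflow = V₀(β_liq − 3α_cont)ΔT
β − 3α = 1.17×10⁻³ − 5.7×10⁻⁵ = 1.113×10⁻³ /K; ΔT = 17.89 K
ΔV = 5.25 × 1.113×10⁻³ × 17.89 = 0.105 L

0.105 L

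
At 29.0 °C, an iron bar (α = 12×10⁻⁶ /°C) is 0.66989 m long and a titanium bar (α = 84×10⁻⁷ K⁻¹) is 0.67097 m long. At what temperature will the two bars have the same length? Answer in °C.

T = 478.5 °C

L₁(1 + α₁ΔT) = L₂(1 + α₂ΔT) ⇒ ΔT = (L₂ − L₁)/(α₁L₁ − α₂L₂)
L₂ − L₁ = 0.67097 − 0.66989 = 1.08×10⁻³ m
α₁L₁ − α₂L₂ = 12×10⁻⁶×0.66989 − 84×10⁻⁷×0.67097 = 2.402532×10⁻⁶ m/K
ΔT = 1.08×10⁻³ / 2.402532×10⁻⁶ = 449.526 K
T = 29.0 + 449.526 = 478.526 °C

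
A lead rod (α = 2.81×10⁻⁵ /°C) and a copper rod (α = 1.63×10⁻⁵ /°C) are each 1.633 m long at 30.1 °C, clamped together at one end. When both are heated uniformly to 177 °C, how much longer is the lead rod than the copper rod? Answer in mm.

2.83 mm

ΔT = 146.9 K
lead: ΔL = 2.81×10⁻⁵ × 1.633 m × 146.9 = 6.7408×10⁻³ m = 6.7408 mm
copper: ΔL = 1.63×10⁻⁵ × 1.633 m × 146.9 = 3.9102×10⁻³ m = 3.9102 mm
difference = 6.7408 − 3.9102 = 2.8306 mm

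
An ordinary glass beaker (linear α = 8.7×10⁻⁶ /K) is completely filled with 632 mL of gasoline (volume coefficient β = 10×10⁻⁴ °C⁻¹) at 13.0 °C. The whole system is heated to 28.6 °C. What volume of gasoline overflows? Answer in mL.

The beaker also expands: β_container ≈ 3α = 2.61×10⁻⁵ /K
Net overflow = V₀(β_liq − 3α_cont)ΔT
β − 3α = 1.00×10⁻³ − 2.61×10⁻⁵ = 9.739×10⁻⁴ /K; ΔT = 15.6 K
ΔV = 632 × 9.739×10⁻⁴ × 15.6 = 9.60 mL

9.60 mL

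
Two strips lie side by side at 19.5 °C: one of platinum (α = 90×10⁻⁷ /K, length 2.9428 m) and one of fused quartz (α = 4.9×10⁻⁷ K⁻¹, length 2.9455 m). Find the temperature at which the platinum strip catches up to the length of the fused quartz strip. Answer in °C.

Equal length when α₁L₁ΔT − α₂L₂ΔT = L₂ − L₁ = 2.70×10⁻³ m
α₁L₁ = 2.64852×10⁻⁵, α₂L₂ = 1.443295×10⁻⁶ → Δ(αL) = 2.5041905×10⁻⁵ m/K
ΔT = 2.70×10⁻³ / 2.5041905×10⁻⁵ = 107.819 K, so T = 19.5 + 107.819 = 127.319 °C

T = 127.3 °C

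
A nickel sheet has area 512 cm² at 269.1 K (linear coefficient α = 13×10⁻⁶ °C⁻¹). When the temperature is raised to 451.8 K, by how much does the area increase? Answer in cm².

ΔA = 2.43 cm²

Area coefficient ≈ 2α; |ΔT| = 182.7 K
ΔA = 2αA₀ΔT = 2(13×10⁻⁶)(512)(182.7) = 2.43 cm²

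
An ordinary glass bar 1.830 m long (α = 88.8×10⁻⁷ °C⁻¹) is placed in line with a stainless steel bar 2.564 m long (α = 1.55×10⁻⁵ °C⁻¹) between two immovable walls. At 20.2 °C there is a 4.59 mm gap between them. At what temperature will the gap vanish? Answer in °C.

α₁L₁ = 1.62504×10⁻⁵ m/K, α₂L₂ = 3.9742×10⁻⁵ m/K → total 5.59924×10⁻⁵ m/K
ΔT = g/(α₁L₁+α₂L₂) = 4.59×10⁻³ / 5.59924×10⁻⁵ = 81.98 K
T = 20.2 + 81.98 = 102.18 °C

T = 102 °C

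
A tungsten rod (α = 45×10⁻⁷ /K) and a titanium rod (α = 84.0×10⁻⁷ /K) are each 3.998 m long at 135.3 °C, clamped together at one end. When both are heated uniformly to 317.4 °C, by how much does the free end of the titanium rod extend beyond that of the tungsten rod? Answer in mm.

ΔT = 182.1 K
tungsten: ΔL = 45×10⁻⁷ × 3.998 m × 182.1 = 3.2762×10⁻³ m = 3.2762 mm
titanium: ΔL = 84.0×10⁻⁷ × 3.998 m × 182.1 = 6.1155×10⁻³ m = 6.1155 mm
difference = 6.1155 − 3.2762 = 2.8393 mm

2.84 mm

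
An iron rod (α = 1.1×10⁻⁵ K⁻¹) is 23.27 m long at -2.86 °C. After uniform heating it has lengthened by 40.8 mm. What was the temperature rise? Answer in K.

ΔT = 159 K

ΔL = αL₀ΔT ⇒ ΔT = ΔL / (αL₀)
ΔT = 40.8×10⁻³ m / (1.1×10⁻⁵ × 23.27 m) = 159.39 K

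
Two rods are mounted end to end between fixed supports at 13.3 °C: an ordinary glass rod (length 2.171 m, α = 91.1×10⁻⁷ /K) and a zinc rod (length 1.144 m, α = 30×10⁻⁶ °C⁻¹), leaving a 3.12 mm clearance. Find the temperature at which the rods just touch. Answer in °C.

α₁L₁ = 1.977781×10⁻⁵ m/K, α₂L₂ = 3.432×10⁻⁵ m/K → total 5.409781×10⁻⁵ m/K
ΔT = g/(α₁L₁+α₂L₂) = 3.12×10⁻³ / 5.409781×10⁻⁵ = 57.673 K
T = 13.3 + 57.673 = 70.973 °C

T = 71.0 °C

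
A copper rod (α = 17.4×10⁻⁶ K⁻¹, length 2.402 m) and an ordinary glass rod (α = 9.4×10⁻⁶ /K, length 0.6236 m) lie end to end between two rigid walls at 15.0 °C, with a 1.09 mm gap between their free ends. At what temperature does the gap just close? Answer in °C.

α₁L₁ = 4.17948×10⁻⁵ m/K, α₂L₂ = 5.86184×10⁻⁶ m/K → total 4.765664×10⁻⁵ m/K
ΔT = g/(α₁L₁+α₂L₂) = 1.09×10⁻³ / 4.765664×10⁻⁵ = 22.872 K
T = 15.0 + 22.872 = 37.872 °C

T = 37.9 °C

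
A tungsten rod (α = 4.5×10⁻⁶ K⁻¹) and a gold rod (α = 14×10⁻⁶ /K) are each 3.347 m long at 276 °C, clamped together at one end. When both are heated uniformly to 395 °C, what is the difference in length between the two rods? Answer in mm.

3.78 mm

ΔT = 119 K
tungsten: ΔL = 4.5×10⁻⁶ × 3.347 m × 119 = 1.7923×10⁻³ m = 1.7923 mm
gold: ΔL = 14×10⁻⁶ × 3.347 m × 119 = 5.5761×10⁻³ m = 5.5761 mm
difference = 5.5761 − 1.7923 = 3.7838 mm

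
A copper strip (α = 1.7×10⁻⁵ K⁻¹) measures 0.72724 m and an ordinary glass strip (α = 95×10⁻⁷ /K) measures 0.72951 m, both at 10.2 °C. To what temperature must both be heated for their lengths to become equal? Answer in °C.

L₁(1 + α₁ΔT) = L₂(1 + α₂ΔT) ⇒ ΔT = (L₂ − L₁)/(α₁L₁ − α₂L₂)
L₂ − L₁ = 0.72951 − 0.72724 = 2.27×10⁻³ m
α₁L₁ − α₂L₂ = 1.7×10⁻⁵×0.72724 − 95×10⁻⁷×0.72951 = 5.432735×10⁻⁶ m/K
ΔT = 2.27×10⁻³ / 5.432735×10⁻⁶ = 417.837 K
T = 10.2 + 417.837 = 428.037 °C

T = 428.0 °C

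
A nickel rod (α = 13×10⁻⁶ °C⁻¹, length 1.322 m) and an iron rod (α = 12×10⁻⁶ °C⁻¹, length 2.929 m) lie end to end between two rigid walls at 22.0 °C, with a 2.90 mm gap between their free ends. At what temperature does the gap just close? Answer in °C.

Gap closes when ΔL₁ + ΔL₂ = 2.90 mm = 2.90×10⁻³ m
(α₁L₁ + α₂L₂)ΔT = g
α₁L₁ + α₂L₂ = 13×10⁻⁶×1.322 + 12×10⁻⁶×2.929 = 5.2334×10⁻⁵ m/K
ΔT = 2.90×10⁻³ / 5.2334×10⁻⁵ = 55.413 K
T = 22.0 + 55.413 = 77.413 °C

T = 77.4 °C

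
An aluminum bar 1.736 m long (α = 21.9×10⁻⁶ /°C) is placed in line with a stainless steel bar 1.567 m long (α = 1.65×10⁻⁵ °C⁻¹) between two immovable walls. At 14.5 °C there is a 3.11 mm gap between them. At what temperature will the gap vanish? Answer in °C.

T = 63.2 °C

α₁L₁ = 3.80184×10⁻⁵ m/K, α₂L₂ = 2.58555×10⁻⁵ m/K → total 6.38739×10⁻⁵ m/K
ΔT = g/(α₁L₁+α₂L₂) = 3.11×10⁻³ / 6.38739×10⁻⁵ = 48.690 K
T = 14.5 + 48.690 = 63.190 °C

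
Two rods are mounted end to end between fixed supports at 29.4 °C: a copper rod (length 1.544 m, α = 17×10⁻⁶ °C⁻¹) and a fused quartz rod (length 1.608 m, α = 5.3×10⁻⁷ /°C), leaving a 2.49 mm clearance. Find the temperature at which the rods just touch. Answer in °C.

T = 121 °C

Gap closes when ΔL₁ + ΔL₂ = 2.49 mm = 2.49×10⁻³ m
(α₁L₁ + α₂L₂)ΔT = g
α₁L₁ + α₂L₂ = 17×10⁻⁶×1.544 + 5.3×10⁻⁷×1.608 = 2.710024×10⁻⁵ m/K
ΔT = 2.49×10⁻³ / 2.710024×10⁻⁵ = 91.88 K
T = 29.4 + 91.88 = 121.28 °C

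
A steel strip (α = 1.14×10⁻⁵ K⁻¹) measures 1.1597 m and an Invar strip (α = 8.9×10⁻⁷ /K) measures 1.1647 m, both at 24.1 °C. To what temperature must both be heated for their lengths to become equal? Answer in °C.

T = 434.5 °C

Equal length when α₁L₁ΔT − α₂L₂ΔT = L₂ − L₁ = 5.00×10⁻³ m
α₁L₁ = 1.322058×10⁻⁵, α₂L₂ = 1.036583×10⁻⁶ → Δ(αL) = 1.2183997×10⁻⁵ m/K
ΔT = 5.00×10⁻³ / 1.2183997×10⁻⁵ = 410.374 K, so T = 24.1 + 410.374 = 434.474 °C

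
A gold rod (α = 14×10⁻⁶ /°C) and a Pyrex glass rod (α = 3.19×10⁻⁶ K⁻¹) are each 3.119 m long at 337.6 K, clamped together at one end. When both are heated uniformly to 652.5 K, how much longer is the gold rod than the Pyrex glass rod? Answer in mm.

ΔT = 314.9 K
gold: ΔL = 14×10⁻⁶ × 3.119 m × 314.9 = 1.3750×10⁻² m = 13.750 mm
Pyrex glass: ΔL = 3.19×10⁻⁶ × 3.119 m × 314.9 = 3.1331×10⁻³ m = 3.1331 mm
difference = 13.750 − 3.1331 = 10.6169 mm

10.6 mm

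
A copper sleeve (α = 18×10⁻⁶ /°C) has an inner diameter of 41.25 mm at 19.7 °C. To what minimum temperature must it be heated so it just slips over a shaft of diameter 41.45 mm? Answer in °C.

Required Δd = 41.45 − 41.25 = 0.20 mm
Δd = αd₀ΔT ⇒ ΔT = Δd/(αd₀) = 0.20 / (18×10⁻⁶ × 41.25) = 269.36 K
T_min = 19.7 + 269.36 = 289.06 °C

T = 289 °C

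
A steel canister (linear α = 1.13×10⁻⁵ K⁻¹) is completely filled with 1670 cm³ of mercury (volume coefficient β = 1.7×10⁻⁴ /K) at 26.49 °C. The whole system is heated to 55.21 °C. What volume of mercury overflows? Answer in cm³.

6.53 cm³

The canister also expands: β_container ≈ 3α = 3.39×10⁻⁵ /K
Net overflow = V₀(β_liq − 3α_cont)ΔT
β − 3α = 1.70×10⁻⁴ − 3.39×10⁻⁵ = 1.361×10⁻⁴ /K; ΔT = 28.72 K
ΔV = 1670 × 1.361×10⁻⁴ × 28.72 = 6.53 cm³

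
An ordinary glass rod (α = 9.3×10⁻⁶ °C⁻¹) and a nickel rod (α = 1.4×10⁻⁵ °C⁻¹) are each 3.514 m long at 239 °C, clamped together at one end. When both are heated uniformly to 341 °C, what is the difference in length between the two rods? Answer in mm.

ΔT = 102 K
ordinary glass: ΔL = 9.3×10⁻⁶ × 3.514 m × 102 = 3.3334×10⁻³ m = 3.3334 mm
nickel: ΔL = 1.4×10⁻⁵ × 3.514 m × 102 = 5.0180×10⁻³ m = 5.0180 mm
difference = 5.0180 − 3.3334 = 1.6846 mm

1.68 mm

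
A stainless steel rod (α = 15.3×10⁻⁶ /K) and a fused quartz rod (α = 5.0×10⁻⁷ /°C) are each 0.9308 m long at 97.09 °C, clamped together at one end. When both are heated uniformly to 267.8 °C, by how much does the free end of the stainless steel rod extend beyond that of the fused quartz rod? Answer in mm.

ΔT = 170.71 K
stainless steel: ΔL = 15.3×10⁻⁶ × 0.9308 m × 170.71 = 2.4311×10⁻³ m = 2.4311 mm
fused quartz: ΔL = 5.0×10⁻⁷ × 0.9308 m × 170.71 = 7.9448×10⁻⁵ m = 0.079448 mm
difference = 2.4311 − 0.079448 = 2.351652 mm

2.35 mm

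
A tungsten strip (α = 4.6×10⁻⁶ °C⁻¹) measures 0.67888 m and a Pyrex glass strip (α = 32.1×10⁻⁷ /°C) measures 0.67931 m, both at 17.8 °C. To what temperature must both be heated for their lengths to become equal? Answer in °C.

L₁(1 + α₁ΔT) = L₂(1 + α₂ΔT) ⇒ ΔT = (L₂ − L₁)/(α₁L₁ − α₂L₂)
L₂ − L₁ = 0.67931 − 0.67888 = 4.30×10⁻⁴ m
α₁L₁ − α₂L₂ = 4.6×10⁻⁶×0.67888 − 32.1×10⁻⁷×0.67931 = 9.422629×10⁻⁷ m/K
ΔT = 4.30×10⁻⁴ / 9.422629×10⁻⁷ = 456.348 K
T = 17.8 + 456.348 = 474.148 °C

T = 474.1 °C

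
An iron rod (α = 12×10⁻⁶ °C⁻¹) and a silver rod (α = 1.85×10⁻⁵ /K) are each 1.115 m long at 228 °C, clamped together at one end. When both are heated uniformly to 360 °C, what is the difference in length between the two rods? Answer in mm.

ΔT = 132 K
iron: ΔL = 12×10⁻⁶ × 1.115 m × 132 = 1.7662×10⁻³ m = 1.7662 mm
silver: ΔL = 1.85×10⁻⁵ × 1.115 m × 132 = 2.7228×10⁻³ m = 2.7228 mm
difference = 2.7228 − 1.7662 = 0.9566 mm

0.957 mm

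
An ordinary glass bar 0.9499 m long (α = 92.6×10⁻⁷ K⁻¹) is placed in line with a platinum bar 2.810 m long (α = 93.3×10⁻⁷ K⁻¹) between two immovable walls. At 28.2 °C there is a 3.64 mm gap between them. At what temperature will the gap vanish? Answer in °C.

T = 132 °C

Gap closes when ΔL₁ + ΔL₂ = 3.64 mm = 3.64×10⁻³ m
(α₁L₁ + α₂L₂)ΔT = g
α₁L₁ + α₂L₂ = 92.6×10⁻⁷×0.9499 + 93.3×10⁻⁷×2.810 = 3.5013374×10⁻⁵ m/K
ΔT = 3.64×10⁻³ / 3.5013374×10⁻⁵ = 103.96 K
T = 28.2 + 103.96 = 132.16 °C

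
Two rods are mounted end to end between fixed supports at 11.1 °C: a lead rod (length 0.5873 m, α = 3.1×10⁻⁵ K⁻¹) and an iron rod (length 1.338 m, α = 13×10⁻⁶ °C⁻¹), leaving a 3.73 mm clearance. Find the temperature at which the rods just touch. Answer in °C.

α₁L₁ = 1.82063×10⁻⁵ m/K, α₂L₂ = 1.7394×10⁻⁵ m/K → total 3.56003×10⁻⁵ m/K
ΔT = g/(α₁L₁+α₂L₂) = 3.73×10⁻³ / 3.56003×10⁻⁵ = 104.77 K
T = 11.1 + 104.77 = 115.87 °C

T = 116 °C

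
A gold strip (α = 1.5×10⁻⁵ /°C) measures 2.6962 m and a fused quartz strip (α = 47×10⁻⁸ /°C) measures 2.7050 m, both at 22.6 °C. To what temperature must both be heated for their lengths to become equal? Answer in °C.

T = 247.3 °C

L₁(1 + α₁ΔT) = L₂(1 + α₂ΔT) ⇒ ΔT = (L₂ − L₁)/(α₁L₁ − α₂L₂)
L₂ − L₁ = 2.7050 − 2.6962 = 8.80×10⁻³ m
α₁L₁ − α₂L₂ = 1.5×10⁻⁵×2.6962 − 47×10⁻⁸×2.7050 = 3.917165×10⁻⁵ m/K
ΔT = 8.80×10⁻³ / 3.917165×10⁻⁵ = 224.652 K
T = 22.6 + 224.652 = 247.252 °C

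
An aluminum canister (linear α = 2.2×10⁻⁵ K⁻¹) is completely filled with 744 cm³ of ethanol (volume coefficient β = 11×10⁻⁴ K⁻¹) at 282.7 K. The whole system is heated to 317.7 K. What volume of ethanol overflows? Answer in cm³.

26.9 cm³

The canister also expands: β_container ≈ 3α = 6.6×10⁻⁵ /K
Net overflow = V₀(β_liq − 3α_cont)ΔT
β − 3α = 1.10×10⁻³ − 6.6×10⁻⁵ = 1.034×10⁻³ /K; ΔT = 35.0 K
ΔV = 744 × 1.034×10⁻³ × 35.0 = 26.9 cm³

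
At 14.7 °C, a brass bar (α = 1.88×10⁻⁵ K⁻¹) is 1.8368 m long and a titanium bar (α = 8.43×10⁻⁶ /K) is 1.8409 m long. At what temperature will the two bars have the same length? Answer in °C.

Equal length when α₁L₁ΔT − α₂L₂ΔT = L₂ − L₁ = 4.10×10⁻³ m
α₁L₁ = 3.453184×10⁻⁵, α₂L₂ = 1.5518787×10⁻⁵ → Δ(αL) = 1.9013053×10⁻⁵ m/K
ΔT = 4.10×10⁻³ / 1.9013053×10⁻⁵ = 215.641 K, so T = 14.7 + 215.641 = 230.341 °C

T = 230.3 °C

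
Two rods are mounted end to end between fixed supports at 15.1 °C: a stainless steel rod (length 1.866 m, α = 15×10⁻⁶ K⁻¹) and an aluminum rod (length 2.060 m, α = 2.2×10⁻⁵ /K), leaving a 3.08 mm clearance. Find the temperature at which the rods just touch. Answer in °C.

Gap closes when ΔL₁ + ΔL₂ = 3.08 mm = 3.08×10⁻³ m
(α₁L₁ + α₂L₂)ΔT = g
α₁L₁ + α₂L₂ = 15×10⁻⁶×1.866 + 2.2×10⁻⁵×2.060 = 7.331×10⁻⁵ m/K
ΔT = 3.08×10⁻³ / 7.331×10⁻⁵ = 42.013 K
T = 15.1 + 42.013 = 57.113 °C

T = 57.1 °C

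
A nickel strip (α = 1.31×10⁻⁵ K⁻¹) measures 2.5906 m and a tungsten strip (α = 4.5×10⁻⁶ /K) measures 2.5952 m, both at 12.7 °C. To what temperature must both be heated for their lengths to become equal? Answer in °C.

T = 219.4 °C

Equal length when α₁L₁ΔT − α₂L₂ΔT = L₂ − L₁ = 4.60×10⁻³ m
α₁L₁ = 3.393686×10⁻⁵, α₂L₂ = 1.16784×10⁻⁵ → Δ(αL) = 2.225846×10⁻⁵ m/K
ΔT = 4.60×10⁻³ / 2.225846×10⁻⁵ = 206.663 K, so T = 12.7 + 206.663 = 219.363 °C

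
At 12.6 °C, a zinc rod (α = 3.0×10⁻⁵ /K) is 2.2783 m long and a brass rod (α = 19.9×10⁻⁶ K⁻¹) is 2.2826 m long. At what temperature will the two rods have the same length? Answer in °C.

T = 200.2 °C

Equal length when α₁L₁ΔT − α₂L₂ΔT = L₂ − L₁ = 4.30×10⁻³ m
α₁L₁ = 6.8349×10⁻⁵, α₂L₂ = 4.542374×10⁻⁵ → Δ(αL) = 2.292526×10⁻⁵ m/K
ΔT = 4.30×10⁻³ / 2.292526×10⁻⁵ = 187.566 K, so T = 12.6 + 187.566 = 200.166 °C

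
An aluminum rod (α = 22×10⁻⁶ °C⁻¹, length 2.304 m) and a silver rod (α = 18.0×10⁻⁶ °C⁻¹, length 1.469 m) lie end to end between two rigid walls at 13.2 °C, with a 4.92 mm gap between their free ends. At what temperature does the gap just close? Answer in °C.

α₁L₁ = 5.0688×10⁻⁵ m/K, α₂L₂ = 2.6442×10⁻⁵ m/K → total 7.713×10⁻⁵ m/K
ΔT = g/(α₁L₁+α₂L₂) = 4.92×10⁻³ / 7.713×10⁻⁵ = 63.788 K
T = 13.2 + 63.788 = 76.988 °C

T = 77.0 °C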